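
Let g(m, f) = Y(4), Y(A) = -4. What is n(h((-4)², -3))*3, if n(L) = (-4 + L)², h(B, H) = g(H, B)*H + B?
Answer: 1728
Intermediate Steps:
g(m, f) = -4
h(B, H) = B - 4*H (h(B, H) = -4*H + B = B - 4*H)
n(h((-4)², -3))*3 = (-4 + ((-4)² - 4*(-3)))²*3 = (-4 + (16 + 12))²*3 = (-4 + 28)²*3 = 24²*3 = 576*3 = 1728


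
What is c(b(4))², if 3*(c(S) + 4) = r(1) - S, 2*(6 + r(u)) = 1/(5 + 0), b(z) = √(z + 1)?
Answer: 10847/300 + 179*√5/45 ≈ 45.051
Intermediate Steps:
b(z) = √(1 + z)
r(u) = -59/10 (r(u) = -6 + 1/(2*(5 + 0)) = -6 + (½)/5 = -6 + (½)*(⅕) = -6 + ⅒ = -59/10)
c(S) = -179/30 - S/3 (c(S) = -4 + (-59/10 - S)/3 = -4 + (-59/30 - S/3) = -179/30 - S/3)
c(b(4))² = (-179/30 - √(1 + 4)/3)² = (-179/30 - √5/3)²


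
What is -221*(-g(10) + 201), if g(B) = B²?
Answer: -22321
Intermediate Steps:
-221*(-g(10) + 201) = -221*(-1*10² + 201) = -221*(-1*100 + 201) = -221*(-100 + 201) = -221*101 = -22321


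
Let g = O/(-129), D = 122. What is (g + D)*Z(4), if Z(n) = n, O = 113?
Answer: 62500/129 ≈ 484.50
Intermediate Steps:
g = -113/129 (g = 113/(-129) = 113*(-1/129) = -113/129 ≈ -0.87597)
(g + D)*Z(4) = (-113/129 + 122)*4 = (15625/129)*4 = 62500/129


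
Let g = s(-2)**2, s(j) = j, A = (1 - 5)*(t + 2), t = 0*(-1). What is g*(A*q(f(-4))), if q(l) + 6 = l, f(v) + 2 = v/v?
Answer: 224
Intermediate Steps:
t = 0
f(v) = -1 (f(v) = -2 + v/v = -2 + 1 = -1)
q(l) = -6 + l
A = -8 (A = (1 - 5)*(0 + 2) = -4*2 = -8)
g = 4 (g = (-2)**2 = 4)
g*(A*q(f(-4))) = 4*(-8*(-6 - 1)) = 4*(-8*(-7)) = 4*56 = 224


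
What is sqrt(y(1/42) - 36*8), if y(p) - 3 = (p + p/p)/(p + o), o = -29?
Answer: 2*I*sqrt(105540674)/1217 ≈ 16.883*I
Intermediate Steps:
y(p) = 3 + (1 + p)/(-29 + p) (y(p) = 3 + (p + p/p)/(p - 29) = 3 + (p + 1)/(-29 + p) = 3 + (1 + p)/(-29 + p))
sqrt(y(1/42) - 36*8) = sqrt(2*(-43 + 2/42)/(-29 + 1/42) - 36*8) = sqrt(2*(-43 + 2*(1/42))/(-29 + 1/42) - 288) = sqrt(2*(-43 + 1/21)/(-1217/42) - 288) = sqrt(2*(-42/1217)*(-902/21) - 288) = sqrt(3608/1217 - 288) = sqrt(-346888/1217) = 2*I*sqrt(105540674)/1217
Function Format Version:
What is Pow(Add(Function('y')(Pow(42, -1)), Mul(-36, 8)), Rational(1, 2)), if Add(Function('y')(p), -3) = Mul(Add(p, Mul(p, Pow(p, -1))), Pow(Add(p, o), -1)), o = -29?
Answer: Mul(Rational(2, 1217), I, Pow(105540674, Rational(1, 2))) ≈ Mul(16.883, I)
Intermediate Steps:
Function('y')(p) = Add(3, Mul(Pow(Add(-29, p), -1), Add(1, p))) (Function('y')(p) = Add(3, Mul(Add(p, Mul(p, Pow(p, -1))), Pow(Add(p, -29), -1))) = Add(3, Mul(Add(p, 1), Pow(Add(-29, p), -1))) = Add(3, Mul(Add(1, p), Pow(Add(-29, p), -1))) = Add(3, Mul(Pow(Add(-29, p), -1), Add(1, p))))
Pow(Add(Function('y')(Pow(42, -1)), Mul(-36, 8)), Rational(1, 2)) = Pow(Add(Mul(2, Pow(Add(-29, Pow(42, -1)), -1), Add(-43, Mul(2, Pow(42, -1)))), Mul(-36, 8)), Rational(1, 2)) = Pow(Add(Mul(2, Pow(Add(-29, Rational(1, 42)), -1), Add(-43, Mul(2, Rational(1, 42)))), -288), Rational(1, 2)) = Pow(Add(Mul(2, Pow(Rational(-1217, 42), -1), Add(-43, Rational(1, 21))), -288), Rational(1, 2)) = Pow(Add(Mul(2, Rational(-42, 1217), Rational(-902, 21)), -288), Rational(1, 2)) = Pow(Add(Rational(3608, 1217), -288), Rational(1, 2)) = Pow(Rational(-346888, 1217), Rational(1, 2)) = Mul(Rational(2, 1217), I, Pow(105540674, Rational(1, 2)))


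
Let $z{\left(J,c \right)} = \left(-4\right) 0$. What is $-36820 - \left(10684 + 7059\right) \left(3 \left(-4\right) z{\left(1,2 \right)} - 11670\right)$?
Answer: $207023990$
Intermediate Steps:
$z{\left(J,c \right)} = 0$
$-36820 - \left(10684 + 7059\right) \left(3 \left(-4\right) z{\left(1,2 \right)} - 11670\right) = -36820 - \left(10684 + 7059\right) \left(3 \left(-4\right) 0 - 11670\right) = -36820 - 17743 \left(\left(-12\right) 0 - 11670\right) = -36820 - 17743 \left(0 - 11670\right) = -36820 - 17743 \left(-11670\right) = -36820 - -207060810 = -36820 + 207060810 = 207023990$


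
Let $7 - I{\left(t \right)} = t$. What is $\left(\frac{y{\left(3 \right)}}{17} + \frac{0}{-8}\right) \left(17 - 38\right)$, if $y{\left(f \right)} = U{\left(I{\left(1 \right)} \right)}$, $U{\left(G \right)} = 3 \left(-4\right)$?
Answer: $\frac{252}{17} \approx 14.824$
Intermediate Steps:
$I{\left(t \right)} = 7 - t$
$U{\left(G \right)} = -12$
$y{\left(f \right)} = -12$
$\left(\frac{y{\left(3 \right)}}{17} + \frac{0}{-8}\right) \left(17 - 38\right) = \left(- \frac{12}{17} + \frac{0}{-8}\right) \left(17 - 38\right) = \left(\left(-12\right) \frac{1}{17} + 0 \left(- \frac{1}{8}\right)\right) \left(-21\right) = \left(- \frac{12}{17} + 0\right) \left(-21\right) = \left(- \frac{12}{17}\right) \left(-21\right) = \frac{252}{17}$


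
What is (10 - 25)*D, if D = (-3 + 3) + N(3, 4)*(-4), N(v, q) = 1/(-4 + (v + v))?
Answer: 30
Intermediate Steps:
N(v, q) = 1/(-4 + 2*v)
D = -2 (D = (-3 + 3) + (1/(2*(-2 + 3)))*(-4) = 0 + ((½)/1)*(-4) = 0 + ((½)*1)*(-4) = 0 + (½)*(-4) = 0 - 2 = -2)
(10 - 25)*D = (10 - 25)*(-2) = -15*(-2) = 30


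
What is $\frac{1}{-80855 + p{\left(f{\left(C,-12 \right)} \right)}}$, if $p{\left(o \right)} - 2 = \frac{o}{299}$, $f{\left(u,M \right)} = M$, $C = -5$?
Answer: $- \frac{299}{24175059} \approx -1.2368 \cdot 10^{-5}$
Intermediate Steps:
$p{\left(o \right)} = 2 + \frac{o}{299}$
$\frac{1}{-80855 + p{\left(f{\left(C,-12 \right)} \right)}} = \frac{1}{-80855 + \left(2 + \frac{1}{299} \left(-12\right)\right)} = \frac{1}{-80855 + \left(2 - \frac{12}{299}\right)} = \frac{1}{-80855 + \frac{586}{299}} = \frac{1}{- \frac{24175059}{299}} = - \frac{299}{24175059}$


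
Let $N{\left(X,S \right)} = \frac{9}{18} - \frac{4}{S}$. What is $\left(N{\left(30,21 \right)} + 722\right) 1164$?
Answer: $\frac{5885378}{7} \approx 8.4077 \cdot 10^{5}$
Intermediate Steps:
$N{\left(X,S \right)} = \frac{1}{2} - \frac{4}{S}$ ($N{\left(X,S \right)} = 9 \cdot \frac{1}{18} - \frac{4}{S} = \frac{1}{2} - \frac{4}{S}$)
$\left(N{\left(30,21 \right)} + 722\right) 1164 = \left(\frac{-8 + 21}{2 \cdot 21} + 722\right) 1164 = \left(\frac{1}{2} \cdot \frac{1}{21} \cdot 13 + 722\right) 1164 = \left(\frac{13}{42} + 722\right) 1164 = \frac{30337}{42} \cdot 1164 = \frac{5885378}{7}$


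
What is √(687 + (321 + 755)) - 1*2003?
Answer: -2003 + √1763 ≈ -1961.0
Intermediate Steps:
√(687 + (321 + 755)) - 1*2003 = √(687 + 1076) - 2003 = √1763 - 2003 = -2003 + √1763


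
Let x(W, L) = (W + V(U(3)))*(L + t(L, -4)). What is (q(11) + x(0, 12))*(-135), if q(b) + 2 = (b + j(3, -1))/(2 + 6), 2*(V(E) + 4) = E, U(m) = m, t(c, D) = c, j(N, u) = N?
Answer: 32535/4 ≈ 8133.8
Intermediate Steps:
V(E) = -4 + E/2
x(W, L) = 2*L*(-5/2 + W) (x(W, L) = (W + (-4 + (1/2)*3))*(L + L) = (W + (-4 + 3/2))*(2*L) = (W - 5/2)*(2*L) = (-5/2 + W)*(2*L) = 2*L*(-5/2 + W))
q(b) = -13/8 + b/8 (q(b) = -2 + (b + 3)/(2 + 6) = -2 + (3 + b)/8 = -2 + (3 + b)*(1/8) = -2 + (3/8 + b/8) = -13/8 + b/8)
(q(11) + x(0, 12))*(-135) = ((-13/8 + (1/8)*11) + 12*(-5 + 2*0))*(-135) = ((-13/8 + 11/8) + 12*(-5 + 0))*(-135) = (-1/4 + 12*(-5))*(-135) = (-1/4 - 60)*(-135) = -241/4*(-135) = 32535/4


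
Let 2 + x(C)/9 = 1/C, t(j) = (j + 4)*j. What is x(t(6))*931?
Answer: -332367/20 ≈ -16618.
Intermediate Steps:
t(j) = j*(4 + j) (t(j) = (4 + j)*j = j*(4 + j))
x(C) = -18 + 9/C
x(t(6))*931 = (-18 + 9/((6*(4 + 6))))*931 = (-18 + 9/((6*10)))*931 = (-18 + 9/60)*931 = (-18 + 9*(1/60))*931 = (-18 + 3/20)*931 = -357/20*931 = -332367/20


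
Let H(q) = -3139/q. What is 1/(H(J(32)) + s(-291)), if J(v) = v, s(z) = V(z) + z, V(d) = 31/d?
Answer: -9312/3624233 ≈ -0.0025694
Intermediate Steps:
s(z) = z + 31/z (s(z) = 31/z + z = z + 31/z)
1/(H(J(32)) + s(-291)) = 1/(-3139/32 + (-291 + 31/(-291))) = 1/(-3139*1/32 + (-291 + 31*(-1/291))) = 1/(-3139/32 + (-291 - 31/291)) = 1/(-3139/32 - 84712/291) = 1/(-3624233/9312) = -9312/3624233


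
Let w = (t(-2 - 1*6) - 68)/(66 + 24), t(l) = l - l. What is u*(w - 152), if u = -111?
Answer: 254338/15 ≈ 16956.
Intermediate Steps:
t(l) = 0
w = -34/45 (w = (0 - 68)/(66 + 24) = -68/90 = -68*1/90 = -34/45 ≈ -0.75556)
u*(w - 152) = -111*(-34/45 - 152) = -111*(-6874/45) = 254338/15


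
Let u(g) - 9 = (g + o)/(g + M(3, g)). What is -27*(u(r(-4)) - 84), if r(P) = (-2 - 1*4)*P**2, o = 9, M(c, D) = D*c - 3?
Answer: 86814/43 ≈ 2018.9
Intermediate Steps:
M(c, D) = -3 + D*c
r(P) = -6*P**2 (r(P) = (-2 - 4)*P**2 = -6*P**2)
u(g) = 9 + (9 + g)/(-3 + 4*g) (u(g) = 9 + (g + 9)/(g + (-3 + g*3)) = 9 + (9 + g)/(g + (-3 + 3*g)) = 9 + (9 + g)/(-3 + 4*g))
-27*(u(r(-4)) - 84) = -27*((-18 + 37*(-6*(-4)**2))/(-3 + 4*(-6*(-4)**2)) - 84) = -27*((-18 + 37*(-6*16))/(-3 + 4*(-6*16)) - 84) = -27*((-18 + 37*(-96))/(-3 + 4*(-96)) - 84) = -27*((-18 - 3552)/(-3 - 384) - 84) = -27*(-3570/(-387) - 84) = -27*(-1/387*(-3570) - 84) = -27*(1190/129 - 84) = -27*(-9646/129) = 86814/43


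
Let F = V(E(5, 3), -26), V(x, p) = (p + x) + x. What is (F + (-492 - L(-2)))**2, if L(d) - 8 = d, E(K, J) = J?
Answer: 268324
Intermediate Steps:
L(d) = 8 + d
V(x, p) = p + 2*x
F = -20 (F = -26 + 2*3 = -26 + 6 = -20)
(F + (-492 - L(-2)))**2 = (-20 + (-492 - (8 - 2)))**2 = (-20 + (-492 - 1*6))**2 = (-20 + (-492 - 6))**2 = (-20 - 498)**2 = (-518)**2 = 268324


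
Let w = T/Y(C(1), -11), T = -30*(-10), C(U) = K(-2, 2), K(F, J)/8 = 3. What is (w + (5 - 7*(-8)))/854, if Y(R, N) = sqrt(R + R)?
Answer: 1/14 + 25*sqrt(3)/854 ≈ 0.12213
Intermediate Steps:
K(F, J) = 24 (K(F, J) = 8*3 = 24)
C(U) = 24
Y(R, N) = sqrt(2)*sqrt(R) (Y(R, N) = sqrt(2*R) = sqrt(2)*sqrt(R))
T = 300
w = 25*sqrt(3) (w = 300/((sqrt(2)*sqrt(24))) = 300/((sqrt(2)*(2*sqrt(6)))) = 300/((4*sqrt(3))) = 300*(sqrt(3)/12) = 25*sqrt(3) ≈ 43.301)
(w + (5 - 7*(-8)))/854 = (25*sqrt(3) + (5 - 7*(-8)))/854 = (25*sqrt(3) + (5 + 56))*(1/854) = (25*sqrt(3) + 61)*(1/854) = (61 + 25*sqrt(3))*(1/854) = 1/14 + 25*sqrt(3)/854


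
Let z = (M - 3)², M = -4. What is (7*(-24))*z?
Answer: -8232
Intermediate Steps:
z = 49 (z = (-4 - 3)² = (-7)² = 49)
(7*(-24))*z = (7*(-24))*49 = -168*49 = -8232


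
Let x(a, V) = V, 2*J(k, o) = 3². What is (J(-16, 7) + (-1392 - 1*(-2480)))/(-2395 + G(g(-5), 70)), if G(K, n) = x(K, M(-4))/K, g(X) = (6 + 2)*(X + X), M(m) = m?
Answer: -1150/2521 ≈ -0.45617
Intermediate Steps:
J(k, o) = 9/2 (J(k, o) = (½)*3² = (½)*9 = 9/2)
g(X) = 16*X (g(X) = 8*(2*X) = 16*X)
G(K, n) = -4/K
(J(-16, 7) + (-1392 - 1*(-2480)))/(-2395 + G(g(-5), 70)) = (9/2 + (-1392 - 1*(-2480)))/(-2395 - 4/(16*(-5))) = (9/2 + (-1392 + 2480))/(-2395 - 4/(-80)) = (9/2 + 1088)/(-2395 - 4*(-1/80)) = 2185/(2*(-2395 + 1/20)) = 2185/(2*(-47899/20)) = (2185/2)*(-20/47899) = -1150/2521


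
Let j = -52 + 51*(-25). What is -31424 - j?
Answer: -30097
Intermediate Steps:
j = -1327 (j = -52 - 1275 = -1327)
-31424 - j = -31424 - 1*(-1327) = -31424 + 1327 = -30097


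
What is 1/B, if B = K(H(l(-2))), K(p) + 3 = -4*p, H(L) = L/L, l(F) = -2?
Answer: -⅐ ≈ -0.14286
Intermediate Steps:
H(L) = 1
K(p) = -3 - 4*p
B = -7 (B = -3 - 4*1 = -3 - 4 = -7)
1/B = 1/(-7) = -⅐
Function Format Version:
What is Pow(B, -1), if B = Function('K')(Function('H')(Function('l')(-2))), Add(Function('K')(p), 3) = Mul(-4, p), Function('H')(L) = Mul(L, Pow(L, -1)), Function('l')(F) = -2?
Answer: Rational(-1, 7) ≈ -0.14286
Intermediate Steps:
Function('H')(L) = 1
Function('K')(p) = Add(-3, Mul(-4, p))
B = -7 (B = Add(-3, Mul(-4, 1)) = Add(-3, -4) = -7)
Pow(B, -1) = Pow(-7, -1) = Rational(-1, 7)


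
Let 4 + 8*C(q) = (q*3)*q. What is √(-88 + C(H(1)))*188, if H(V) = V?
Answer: 47*I*√1410 ≈ 1764.8*I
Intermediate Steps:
C(q) = -½ + 3*q²/8 (C(q) = -½ + ((q*3)*q)/8 = -½ + ((3*q)*q)/8 = -½ + (3*q²)/8 = -½ + 3*q²/8)
√(-88 + C(H(1)))*188 = √(-88 + (-½ + (3/8)*1²))*188 = √(-88 + (-½ + (3/8)*1))*188 = √(-88 + (-½ + 3/8))*188 = √(-88 - ⅛)*188 = √(-705/8)*188 = (I*√1410/4)*188 = 47*I*√1410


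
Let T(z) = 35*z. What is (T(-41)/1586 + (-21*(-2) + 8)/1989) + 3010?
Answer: 730187125/242658 ≈ 3009.1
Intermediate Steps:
(T(-41)/1586 + (-21*(-2) + 8)/1989) + 3010 = ((35*(-41))/1586 + (-21*(-2) + 8)/1989) + 3010 = (-1435*1/1586 + (42 + 8)*(1/1989)) + 3010 = (-1435/1586 + 50*(1/1989)) + 3010 = (-1435/1586 + 50/1989) + 3010 = -213455/242658 + 3010 = 730187125/242658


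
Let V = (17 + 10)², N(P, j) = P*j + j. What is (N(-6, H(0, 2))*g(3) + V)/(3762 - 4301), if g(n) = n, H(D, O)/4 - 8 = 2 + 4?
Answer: 111/539 ≈ 0.20594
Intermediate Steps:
H(D, O) = 56 (H(D, O) = 32 + 4*(2 + 4) = 32 + 4*6 = 32 + 24 = 56)
N(P, j) = j + P*j
V = 729 (V = 27² = 729)
(N(-6, H(0, 2))*g(3) + V)/(3762 - 4301) = ((56*(1 - 6))*3 + 729)/(3762 - 4301) = ((56*(-5))*3 + 729)/(-539) = (-280*3 + 729)*(-1/539) = (-840 + 729)*(-1/539) = -111*(-1/539) = 111/539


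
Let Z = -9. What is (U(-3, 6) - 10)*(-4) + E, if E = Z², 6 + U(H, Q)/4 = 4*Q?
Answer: -167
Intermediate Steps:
U(H, Q) = -24 + 16*Q (U(H, Q) = -24 + 4*(4*Q) = -24 + 16*Q)
E = 81 (E = (-9)² = 81)
(U(-3, 6) - 10)*(-4) + E = ((-24 + 16*6) - 10)*(-4) + 81 = ((-24 + 96) - 10)*(-4) + 81 = (72 - 10)*(-4) + 81 = 62*(-4) + 81 = -248 + 81 = -167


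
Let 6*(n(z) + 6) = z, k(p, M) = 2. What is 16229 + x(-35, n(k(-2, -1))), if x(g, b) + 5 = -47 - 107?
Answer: 16070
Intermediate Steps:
n(z) = -6 + z/6
x(g, b) = -159 (x(g, b) = -5 + (-47 - 107) = -5 - 154 = -159)
16229 + x(-35, n(k(-2, -1))) = 16229 - 159 = 16070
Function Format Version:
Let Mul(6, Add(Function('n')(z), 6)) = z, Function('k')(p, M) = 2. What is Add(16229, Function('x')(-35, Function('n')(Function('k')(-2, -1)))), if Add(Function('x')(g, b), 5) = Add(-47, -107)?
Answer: 16070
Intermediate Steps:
Function('n')(z) = Add(-6, Mul(Rational(1, 6), z))
Function('x')(g, b) = -159 (Function('x')(g, b) = Add(-5, Add(-47, -107)) = Add(-5, -154) = -159)
Add(16229, Function('x')(-35, Function('n')(Function('k')(-2, -1)))) = Add(16229, -159) = 16070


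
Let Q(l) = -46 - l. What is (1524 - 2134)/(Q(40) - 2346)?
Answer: 305/1216 ≈ 0.25082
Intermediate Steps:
(1524 - 2134)/(Q(40) - 2346) = (1524 - 2134)/((-46 - 1*40) - 2346) = -610/((-46 - 40) - 2346) = -610/(-86 - 2346) = -610/(-2432) = -610*(-1/2432) = 305/1216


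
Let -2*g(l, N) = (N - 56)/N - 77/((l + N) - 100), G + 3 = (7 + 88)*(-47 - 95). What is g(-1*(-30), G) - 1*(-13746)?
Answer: 228682001090/16636869 ≈ 13746.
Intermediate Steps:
G = -13493 (G = -3 + (7 + 88)*(-47 - 95) = -3 + 95*(-142) = -3 - 13490 = -13493)
g(l, N) = 77/(2*(-100 + N + l)) - (-56 + N)/(2*N) (g(l, N) = -((N - 56)/N - 77/((l + N) - 100))/2 = -((-56 + N)/N - 77/((N + l) - 100))/2 = -((-56 + N)/N - 77/(-100 + N + l))/2 = -(-77/(-100 + N + l) + (-56 + N)/N)/2 = 77/(2*(-100 + N + l)) - (-56 + N)/(2*N))
g(-1*(-30), G) - 1*(-13746) = (½)*(-5600 - 1*(-13493)² + 56*(-1*(-30)) + 233*(-13493) - 1*(-13493)*(-1*(-30)))/(-13493*(-100 - 13493 - 1*(-30))) - 1*(-13746) = (½)*(-1/13493)*(-5600 - 1*182061049 + 56*30 - 3143869 - 1*(-13493)*30)/(-100 - 13493 + 30) + 13746 = (½)*(-1/13493)*(-5600 - 182061049 + 1680 - 3143869 + 404790)/(-13563) + 13746 = (½)*(-1/13493)*(-1/13563)*(-184804048) + 13746 = -8400184/16636869 + 13746 = 228682001090/16636869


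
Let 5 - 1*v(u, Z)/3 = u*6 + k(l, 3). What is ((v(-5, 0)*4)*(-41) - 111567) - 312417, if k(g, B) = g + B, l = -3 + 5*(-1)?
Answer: -443664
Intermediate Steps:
l = -8 (l = -3 - 5 = -8)
k(g, B) = B + g
v(u, Z) = 30 - 18*u (v(u, Z) = 15 - 3*(u*6 + (3 - 8)) = 15 - 3*(6*u - 5) = 15 - 3*(-5 + 6*u) = 15 + (15 - 18*u) = 30 - 18*u)
((v(-5, 0)*4)*(-41) - 111567) - 312417 = (((30 - 18*(-5))*4)*(-41) - 111567) - 312417 = (((30 + 90)*4)*(-41) - 111567) - 312417 = ((120*4)*(-41) - 111567) - 312417 = (480*(-41) - 111567) - 312417 = (-19680 - 111567) - 312417 = -131247 - 312417 = -443664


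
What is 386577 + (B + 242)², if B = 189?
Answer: 572338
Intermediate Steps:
386577 + (B + 242)² = 386577 + (189 + 242)² = 386577 + 431² = 386577 + 185761 = 572338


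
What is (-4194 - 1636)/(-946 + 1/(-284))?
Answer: 331144/53733 ≈ 6.1628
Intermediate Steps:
(-4194 - 1636)/(-946 + 1/(-284)) = -5830/(-946 - 1/284) = -5830/(-268665/284) = -5830*(-284/268665) = 331144/53733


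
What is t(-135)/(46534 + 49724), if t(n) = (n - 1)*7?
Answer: -476/48129 ≈ -0.0098901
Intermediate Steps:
t(n) = -7 + 7*n (t(n) = (-1 + n)*7 = -7 + 7*n)
t(-135)/(46534 + 49724) = (-7 + 7*(-135))/(46534 + 49724) = (-7 - 945)/96258 = -952*1/96258 = -476/48129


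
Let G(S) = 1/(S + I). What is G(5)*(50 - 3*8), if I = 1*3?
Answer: 13/4 ≈ 3.2500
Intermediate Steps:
I = 3
G(S) = 1/(3 + S) (G(S) = 1/(S + 3) = 1/(3 + S))
G(5)*(50 - 3*8) = (50 - 3*8)/(3 + 5) = (50 - 24)/8 = (⅛)*26 = 13/4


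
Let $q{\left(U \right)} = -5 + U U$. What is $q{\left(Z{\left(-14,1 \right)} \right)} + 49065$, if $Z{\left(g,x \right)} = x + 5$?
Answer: $49096$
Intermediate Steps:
$Z{\left(g,x \right)} = 5 + x$
$q{\left(U \right)} = -5 + U^{2}$
$q{\left(Z{\left(-14,1 \right)} \right)} + 49065 = \left(-5 + \left(5 + 1\right)^{2}\right) + 49065 = \left(-5 + 6^{2}\right) + 49065 = \left(-5 + 36\right) + 49065 = 31 + 49065 = 49096$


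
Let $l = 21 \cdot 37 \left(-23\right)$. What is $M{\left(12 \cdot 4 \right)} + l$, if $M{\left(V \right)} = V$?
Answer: $-17823$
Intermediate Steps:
$l = -17871$ ($l = 777 \left(-23\right) = -17871$)
$M{\left(12 \cdot 4 \right)} + l = 12 \cdot 4 - 17871 = 48 - 17871 = -17823$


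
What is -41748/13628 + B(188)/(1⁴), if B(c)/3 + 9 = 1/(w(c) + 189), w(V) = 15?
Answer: -6961561/231676 ≈ -30.049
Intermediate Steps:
B(c) = -1835/68 (B(c) = -27 + 3/(15 + 189) = -27 + 3/204 = -27 + 3*(1/204) = -27 + 1/68 = -1835/68)
-41748/13628 + B(188)/(1⁴) = -41748/13628 - 1835/(68*(1⁴)) = -41748*1/13628 - 1835/68/1 = -10437/3407 - 1835/68*1 = -10437/3407 - 1835/68 = -6961561/231676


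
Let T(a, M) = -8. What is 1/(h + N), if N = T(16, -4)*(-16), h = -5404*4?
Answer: -1/21488 ≈ -4.6538e-5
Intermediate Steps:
h = -21616
N = 128 (N = -8*(-16) = 128)
1/(h + N) = 1/(-21616 + 128) = 1/(-21488) = -1/21488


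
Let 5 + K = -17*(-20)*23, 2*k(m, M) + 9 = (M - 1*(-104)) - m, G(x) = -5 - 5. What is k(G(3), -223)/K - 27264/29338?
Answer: -107399551/114638235 ≈ -0.93686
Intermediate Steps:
G(x) = -10
k(m, M) = 95/2 + M/2 - m/2 (k(m, M) = -9/2 + ((M - 1*(-104)) - m)/2 = -9/2 + ((M + 104) - m)/2 = -9/2 + ((104 + M) - m)/2 = -9/2 + (104 + M - m)/2 = -9/2 + (52 + M/2 - m/2) = 95/2 + M/2 - m/2)
K = 7815 (K = -5 - 17*(-20)*23 = -5 + 340*23 = -5 + 7820 = 7815)
k(G(3), -223)/K - 27264/29338 = (95/2 + (½)*(-223) - ½*(-10))/7815 - 27264/29338 = (95/2 - 223/2 + 5)*(1/7815) - 27264*1/29338 = -59*1/7815 - 13632/14669 = -59/7815 - 13632/14669 = -107399551/114638235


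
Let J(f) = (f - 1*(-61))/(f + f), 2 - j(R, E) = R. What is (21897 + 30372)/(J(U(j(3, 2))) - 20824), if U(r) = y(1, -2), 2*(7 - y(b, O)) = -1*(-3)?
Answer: -20174/8035 ≈ -2.5108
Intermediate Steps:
j(R, E) = 2 - R
y(b, O) = 11/2 (y(b, O) = 7 - (-1)*(-3)/2 = 7 - ½*3 = 7 - 3/2 = 11/2)
U(r) = 11/2
J(f) = (61 + f)/(2*f) (J(f) = (f + 61)/((2*f)) = (61 + f)*(1/(2*f)) = (61 + f)/(2*f))
(21897 + 30372)/(J(U(j(3, 2))) - 20824) = (21897 + 30372)/((61 + 11/2)/(2*(11/2)) - 20824) = 52269/((½)*(2/11)*(133/2) - 20824) = 52269/(133/22 - 20824) = 52269/(-457995/22) = 52269*(-22/457995) = -20174/8035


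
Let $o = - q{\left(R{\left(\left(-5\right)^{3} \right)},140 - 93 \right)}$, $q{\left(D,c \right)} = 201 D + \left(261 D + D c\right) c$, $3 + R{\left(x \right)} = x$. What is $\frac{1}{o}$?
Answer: $\frac{1}{1878656} \approx 5.323 \cdot 10^{-7}$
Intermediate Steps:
$R{\left(x \right)} = -3 + x$
$q{\left(D,c \right)} = 201 D + c \left(261 D + D c\right)$
$o = 1878656$ ($o = - \left(-3 + \left(-5\right)^{3}\right) \left(201 + \left(140 - 93\right)^{2} + 261 \left(140 - 93\right)\right) = - \left(-3 - 125\right) \left(201 + 47^{2} + 261 \cdot 47\right) = - \left(-128\right) \left(201 + 2209 + 12267\right) = - \left(-128\right) 14677 = \left(-1\right) \left(-1878656\right) = 1878656$)
$\frac{1}{o} = \frac{1}{1878656}$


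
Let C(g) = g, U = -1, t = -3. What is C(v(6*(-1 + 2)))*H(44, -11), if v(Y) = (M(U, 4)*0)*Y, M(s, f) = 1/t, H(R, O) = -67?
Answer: 0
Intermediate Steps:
M(s, f) = -1/3 (M(s, f) = 1/(-3) = -1/3)
v(Y) = 0 (v(Y) = (-1/3*0)*Y = 0*Y = 0)
C(v(6*(-1 + 2)))*H(44, -11) = 0*(-67) = 0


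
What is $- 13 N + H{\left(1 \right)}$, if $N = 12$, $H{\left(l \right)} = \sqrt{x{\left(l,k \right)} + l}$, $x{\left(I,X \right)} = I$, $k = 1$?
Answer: $-156 + \sqrt{2} \approx -154.59$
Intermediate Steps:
$H{\left(l \right)} = \sqrt{2} \sqrt{l}$ ($H{\left(l \right)} = \sqrt{l + l} = \sqrt{2 l} = \sqrt{2} \sqrt{l}$)
$- 13 N + H{\left(1 \right)} = \left(-13\right) 12 + \sqrt{2} \sqrt{1} = -156 + \sqrt{2} \cdot 1 = -156 + \sqrt{2}$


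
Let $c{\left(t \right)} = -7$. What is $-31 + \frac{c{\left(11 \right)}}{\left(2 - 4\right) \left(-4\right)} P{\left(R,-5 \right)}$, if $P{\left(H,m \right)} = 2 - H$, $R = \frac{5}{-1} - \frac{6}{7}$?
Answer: $- \frac{303}{8} \approx -37.875$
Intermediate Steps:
$R = - \frac{41}{7}$ ($R = 5 \left(-1\right) - \frac{6}{7} = -5 - \frac{6}{7} = - \frac{41}{7} \approx -5.8571$)
$-31 + \frac{c{\left(11 \right)}}{\left(2 - 4\right) \left(-4\right)} P{\left(R,-5 \right)} = -31 + - \frac{7}{\left(2 - 4\right) \left(-4\right)} \left(2 - - \frac{41}{7}\right) = -31 + - \frac{7}{\left(-2\right) \left(-4\right)} \left(2 + \frac{41}{7}\right) = -31 + - \frac{7}{8} \cdot \frac{55}{7} = -31 + \left(-7\right) \frac{1}{8} \cdot \frac{55}{7} = -31 - \frac{55}{8} = - \frac{303}{8}$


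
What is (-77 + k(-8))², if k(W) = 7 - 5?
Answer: 5625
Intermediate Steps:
k(W) = 2
(-77 + k(-8))² = (-77 + 2)² = (-75)² = 5625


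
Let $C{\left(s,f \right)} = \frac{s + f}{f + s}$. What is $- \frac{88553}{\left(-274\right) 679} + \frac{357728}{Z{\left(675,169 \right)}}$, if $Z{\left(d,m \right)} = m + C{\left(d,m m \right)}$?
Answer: $\frac{33284458749}{15813910} \approx 2104.8$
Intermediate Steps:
$C{\left(s,f \right)} = 1$ ($C{\left(s,f \right)} = \frac{f + s}{f + s} = 1$)
$Z{\left(d,m \right)} = 1 + m$ ($Z{\left(d,m \right)} = m + 1 = 1 + m$)
$- \frac{88553}{\left(-274\right) 679} + \frac{357728}{Z{\left(675,169 \right)}} = - \frac{88553}{\left(-274\right) 679} + \frac{357728}{1 + 169} = - \frac{88553}{-186046} + \frac{357728}{170} = \left(-88553\right) \left(- \frac{1}{186046}\right) + 357728 \cdot \frac{1}{170} = \frac{88553}{186046} + \frac{178864}{85} = \frac{33284458749}{15813910}$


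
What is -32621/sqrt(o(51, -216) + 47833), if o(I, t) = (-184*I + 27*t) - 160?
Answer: -32621*sqrt(32457)/32457 ≈ -181.07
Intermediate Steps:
o(I, t) = -160 - 184*I + 27*t
-32621/sqrt(o(51, -216) + 47833) = -32621/sqrt((-160 - 184*51 + 27*(-216)) + 47833) = -32621/sqrt((-160 - 9384 - 5832) + 47833) = -32621/sqrt(-15376 + 47833) = -32621*sqrt(32457)/32457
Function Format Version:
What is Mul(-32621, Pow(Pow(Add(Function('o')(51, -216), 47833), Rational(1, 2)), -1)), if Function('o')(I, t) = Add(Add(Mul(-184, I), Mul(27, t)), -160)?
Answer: Mul(Rational(-32621, 32457), Pow(32457, Rational(1, 2))) ≈ -181.07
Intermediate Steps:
Function('o')(I, t) = Add(-160, Mul(-184, I), Mul(27, t))
Mul(-32621, Pow(Pow(Add(Function('o')(51, -216), 47833), Rational(1, 2)), -1)) = Mul(-32621, Pow(Pow(Add(Add(-160, Mul(-184, 51), Mul(27, -216)), 47833), Rational(1, 2)), -1)) = Mul(-32621, Pow(Pow(Add(Add(-160, -9384, -5832), 47833), Rational(1, 2)), -1)) = Mul(-32621, Pow(Pow(Add(-15376, 47833), Rational(1, 2)), -1)) = Mul(-32621, Pow(Pow(32457, Rational(1, 2)), -1)) = Mul(-32621, Mul(Rational(1, 32457), Pow(32457, Rational(1, 2)))) = Mul(Rational(-32621, 32457), Pow(32457, Rational(1, 2)))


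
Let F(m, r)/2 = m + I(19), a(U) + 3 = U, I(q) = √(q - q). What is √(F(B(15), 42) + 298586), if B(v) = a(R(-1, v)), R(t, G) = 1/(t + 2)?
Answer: √298582 ≈ 546.43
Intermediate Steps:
R(t, G) = 1/(2 + t)
I(q) = 0 (I(q) = √0 = 0)
a(U) = -3 + U
B(v) = -2 (B(v) = -3 + 1/(2 - 1) = -3 + 1/1 = -3 + 1 = -2)
F(m, r) = 2*m (F(m, r) = 2*(m + 0) = 2*m)
√(F(B(15), 42) + 298586) = √(2*(-2) + 298586) = √(-4 + 298586) = √298582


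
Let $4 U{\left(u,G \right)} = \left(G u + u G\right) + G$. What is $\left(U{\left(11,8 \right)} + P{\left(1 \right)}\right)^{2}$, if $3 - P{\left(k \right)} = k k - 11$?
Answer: $3481$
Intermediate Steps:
$U{\left(u,G \right)} = \frac{G}{4} + \frac{G u}{2}$ ($U{\left(u,G \right)} = \frac{\left(G u + u G\right) + G}{4} = \frac{\left(G u + G u\right) + G}{4} = \frac{2 G u + G}{4} = \frac{G + 2 G u}{4} = \frac{G}{4} + \frac{G u}{2}$)
$P{\left(k \right)} = 14 - k^{2}$ ($P{\left(k \right)} = 3 - \left(k k - 11\right) = 3 - \left(k^{2} - 11\right) = 3 - \left(-11 + k^{2}\right) = 14 - k^{2}$)
$\left(U{\left(11,8 \right)} + P{\left(1 \right)}\right)^{2} = \left(\frac{1}{4} \cdot 8 \left(1 + 2 \cdot 11\right) + \left(14 - 1^{2}\right)\right)^{2} = \left(\frac{1}{4} \cdot 8 \left(1 + 22\right) + \left(14 - 1\right)\right)^{2} = \left(\frac{1}{4} \cdot 8 \cdot 23 + \left(14 - 1\right)\right)^{2} = \left(46 + 13\right)^{2} = 59^{2} = 3481$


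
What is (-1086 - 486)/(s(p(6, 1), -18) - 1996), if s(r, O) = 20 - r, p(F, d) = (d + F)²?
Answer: 524/675 ≈ 0.77630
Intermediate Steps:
p(F, d) = (F + d)²
(-1086 - 486)/(s(p(6, 1), -18) - 1996) = (-1086 - 486)/((20 - (6 + 1)²) - 1996) = -1572/((20 - 1*7²) - 1996) = -1572/((20 - 1*49) - 1996) = -1572/((20 - 49) - 1996) = -1572/(-29 - 1996) = -1572/(-2025) = -1572*(-1/2025) = 524/675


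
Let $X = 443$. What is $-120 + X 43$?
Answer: $18929$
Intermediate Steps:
$-120 + X 43 = -120 + 443 \cdot 43 = -120 + 19049 = 18929$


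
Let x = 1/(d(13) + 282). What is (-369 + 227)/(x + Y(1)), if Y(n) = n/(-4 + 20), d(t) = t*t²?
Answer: -5632288/2495 ≈ -2257.4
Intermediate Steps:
d(t) = t³
Y(n) = n/16
x = 1/2479 (x = 1/(13³ + 282) = 1/(2197 + 282) = 1/2479 ≈ 0.00040339)
(-369 + 227)/(x + Y(1)) = (-369 + 227)/(1/2479 + (1/16)*1) = -142/(1/2479 + 1/16) = -142/2495/39664 = -142*39664/2495 = -5632288/2495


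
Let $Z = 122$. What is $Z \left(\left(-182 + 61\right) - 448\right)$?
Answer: $-69418$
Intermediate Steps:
$Z \left(\left(-182 + 61\right) - 448\right) = 122 \left(\left(-182 + 61\right) - 448\right) = 122 \left(-121 - 448\right) = 122 \left(-569\right) = -69418$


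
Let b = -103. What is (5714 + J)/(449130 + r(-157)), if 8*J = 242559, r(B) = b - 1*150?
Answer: 288271/3591016 ≈ 0.080276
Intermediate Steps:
r(B) = -253 (r(B) = -103 - 1*150 = -103 - 150 = -253)
J = 242559/8 (J = (⅛)*242559 = 242559/8 ≈ 30320.)
(5714 + J)/(449130 + r(-157)) = (5714 + 242559/8)/(449130 - 253) = (288271/8)/448877 = (288271/8)*(1/448877) = 288271/3591016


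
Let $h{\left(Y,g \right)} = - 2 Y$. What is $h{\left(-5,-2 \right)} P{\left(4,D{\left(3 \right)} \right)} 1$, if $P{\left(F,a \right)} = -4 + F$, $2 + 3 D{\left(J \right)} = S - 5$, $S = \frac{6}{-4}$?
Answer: $0$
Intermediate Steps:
$S = - \frac{3}{2}$ ($S = 6 \left(- \frac{1}{4}\right) = - \frac{3}{2} \approx -1.5$)
$D{\left(J \right)} = - \frac{17}{6}$ ($D{\left(J \right)} = - \frac{2}{3} + \frac{- \frac{3}{2} - 5}{3} = - \frac{2}{3} + \frac{1}{3} \left(- \frac{13}{2}\right) = - \frac{2}{3} - \frac{13}{6} = - \frac{17}{6}$)
$h{\left(-5,-2 \right)} P{\left(4,D{\left(3 \right)} \right)} 1 = \left(-2\right) \left(-5\right) \left(-4 + 4\right) 1 = 10 \cdot 0 \cdot 1 = 0 \cdot 1 = 0$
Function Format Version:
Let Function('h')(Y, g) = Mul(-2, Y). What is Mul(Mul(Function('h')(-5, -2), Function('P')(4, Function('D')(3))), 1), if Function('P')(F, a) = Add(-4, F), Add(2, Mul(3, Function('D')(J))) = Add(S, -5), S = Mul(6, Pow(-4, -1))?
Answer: 0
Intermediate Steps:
S = Rational(-3, 2) (S = Mul(6, Rational(-1, 4)) = Rational(-3, 2) ≈ -1.5000)
Function('D')(J) = Rational(-17, 6) (Function('D')(J) = Add(Rational(-2, 3), Mul(Rational(1, 3), Add(Rational(-3, 2), -5))) = Add(Rational(-2, 3), Mul(Rational(1, 3), Rational(-13, 2))) = Add(Rational(-2, 3), Rational(-13, 6)) = Rational(-17, 6))
Mul(Mul(Function('h')(-5, -2), Function('P')(4, Function('D')(3))), 1) = Mul(Mul(Mul(-2, -5), Add(-4, 4)), 1) = Mul(Mul(10, 0), 1) = Mul(0, 1) = 0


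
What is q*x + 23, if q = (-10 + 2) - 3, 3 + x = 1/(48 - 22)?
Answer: 1445/26 ≈ 55.577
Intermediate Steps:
x = -77/26 (x = -3 + 1/(48 - 22) = -3 + 1/26 = -77/26 ≈ -2.9615)
q = -11 (q = -8 - 3 = -11)
q*x + 23 = -11*(-77/26) + 23 = 847/26 + 23 = 1445/26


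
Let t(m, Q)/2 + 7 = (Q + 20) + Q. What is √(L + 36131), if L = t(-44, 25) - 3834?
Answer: √32423 ≈ 180.06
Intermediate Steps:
t(m, Q) = 26 + 4*Q (t(m, Q) = -14 + 2*((Q + 20) + Q) = -14 + 2*((20 + Q) + Q) = -14 + 2*(20 + 2*Q) = -14 + (40 + 4*Q) = 26 + 4*Q)
L = -3708 (L = (26 + 4*25) - 3834 = (26 + 100) - 3834 = 126 - 3834 = -3708)
√(L + 36131) = √(-3708 + 36131) = √32423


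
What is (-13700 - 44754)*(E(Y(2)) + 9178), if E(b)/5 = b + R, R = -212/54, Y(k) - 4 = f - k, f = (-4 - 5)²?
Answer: -15109248374/27 ≈ -5.5960e+8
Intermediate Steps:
f = 81 (f = (-9)² = 81)
Y(k) = 85 - k (Y(k) = 4 + (81 - k) = 85 - k)
R = -106/27 (R = -212*1/54 = -106/27 ≈ -3.9259)
E(b) = -530/27 + 5*b (E(b) = 5*(b - 106/27) = 5*(-106/27 + b) = -530/27 + 5*b)
(-13700 - 44754)*(E(Y(2)) + 9178) = (-13700 - 44754)*((-530/27 + 5*(85 - 1*2)) + 9178) = -58454*((-530/27 + 5*(85 - 2)) + 9178) = -58454*((-530/27 + 5*83) + 9178) = -58454*((-530/27 + 415) + 9178) = -58454*(10675/27 + 9178) = -58454*258481/27 = -15109248374/27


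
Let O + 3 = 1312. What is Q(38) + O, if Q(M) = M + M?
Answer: 1385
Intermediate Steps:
O = 1309 (O = -3 + 1312 = 1309)
Q(M) = 2*M
Q(38) + O = 2*38 + 1309 = 76 + 1309 = 1385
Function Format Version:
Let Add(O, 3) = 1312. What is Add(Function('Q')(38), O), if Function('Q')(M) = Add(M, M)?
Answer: 1385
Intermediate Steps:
O = 1309 (O = Add(-3, 1312) = 1309)
Function('Q')(M) = Mul(2, M)
Add(Function('Q')(38), O) = Add(Mul(2, 38), 1309) = Add(76, 1309) = 1385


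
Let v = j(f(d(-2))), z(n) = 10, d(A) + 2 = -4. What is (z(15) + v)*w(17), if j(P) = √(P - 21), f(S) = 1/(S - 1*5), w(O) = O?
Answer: 170 + 34*I*√638/11 ≈ 170.0 + 78.072*I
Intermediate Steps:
d(A) = -6 (d(A) = -2 - 4 = -6)
f(S) = 1/(-5 + S) (f(S) = 1/(S - 5) = 1/(-5 + S))
j(P) = √(-21 + P)
v = 2*I*√638/11 (v = √(-21 + 1/(-5 - 6)) = √(-21 + 1/(-11)) = √(-21 - 1/11) = √(-232/11) = 2*I*√638/11 ≈ 4.5925*I)
(z(15) + v)*w(17) = (10 + 2*I*√638/11)*17 = 170 + 34*I*√638/11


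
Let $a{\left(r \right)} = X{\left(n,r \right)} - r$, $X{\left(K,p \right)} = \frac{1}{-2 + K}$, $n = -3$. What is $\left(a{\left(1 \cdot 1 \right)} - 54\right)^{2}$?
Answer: $\frac{76176}{25} \approx 3047.0$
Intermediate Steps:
$a{\left(r \right)} = - \frac{1}{5} - r$ ($a{\left(r \right)} = \frac{1}{-2 - 3} - r = \frac{1}{-5} - r = - \frac{1}{5} - r$)
$\left(a{\left(1 \cdot 1 \right)} - 54\right)^{2} = \left(\left(- \frac{1}{5} - 1 \cdot 1\right) - 54\right)^{2} = \left(\left(- \frac{1}{5} - 1\right) - 54\right)^{2} = \left(- \frac{6}{5} - 54\right)^{2} = \left(- \frac{276}{5}\right)^{2} = \frac{76176}{25}$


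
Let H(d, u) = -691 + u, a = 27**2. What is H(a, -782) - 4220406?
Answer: -4221879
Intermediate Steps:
a = 729
H(a, -782) - 4220406 = (-691 - 782) - 4220406 = -1473 - 4220406 = -4221879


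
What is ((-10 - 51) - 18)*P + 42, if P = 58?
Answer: -4540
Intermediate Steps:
((-10 - 51) - 18)*P + 42 = ((-10 - 51) - 18)*58 + 42 = (-61 - 18)*58 + 42 = -79*58 + 42 = -4582 + 42 = -4540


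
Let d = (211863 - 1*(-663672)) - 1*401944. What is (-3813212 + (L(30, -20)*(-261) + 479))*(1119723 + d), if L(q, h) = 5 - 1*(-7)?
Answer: -6079871126610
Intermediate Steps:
L(q, h) = 12 (L(q, h) = 5 + 7 = 12)
d = 473591 (d = (211863 + 663672) - 401944 = 875535 - 401944 = 473591)
(-3813212 + (L(30, -20)*(-261) + 479))*(1119723 + d) = (-3813212 + (12*(-261) + 479))*(1119723 + 473591) = (-3813212 + (-3132 + 479))*1593314 = (-3813212 - 2653)*1593314 = -3815865*1593314 = -6079871126610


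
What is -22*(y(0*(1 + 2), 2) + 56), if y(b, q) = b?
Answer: -1232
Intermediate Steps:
-22*(y(0*(1 + 2), 2) + 56) = -22*(0*(1 + 2) + 56) = -22*(0*3 + 56) = -22*(0 + 56) = -22*56 = -1232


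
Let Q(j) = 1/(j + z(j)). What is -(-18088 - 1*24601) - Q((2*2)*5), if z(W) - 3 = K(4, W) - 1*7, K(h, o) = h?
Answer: 853779/20 ≈ 42689.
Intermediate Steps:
z(W) = 0 (z(W) = 3 + (4 - 1*7) = 3 + (4 - 7) = 3 - 3 = 0)
Q(j) = 1/j (Q(j) = 1/(j + 0) = 1/j)
-(-18088 - 1*24601) - Q((2*2)*5) = -(-18088 - 1*24601) - 1/((2*2)*5) = -(-18088 - 24601) - 1/(4*5) = -1*(-42689) - 1/20 = 42689 - 1*1/20 = 42689 - 1/20 = 853779/20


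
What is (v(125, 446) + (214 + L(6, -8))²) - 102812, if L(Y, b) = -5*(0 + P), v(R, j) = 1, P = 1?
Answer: -59130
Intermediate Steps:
L(Y, b) = -5 (L(Y, b) = -5*(0 + 1) = -5*1 = -5)
(v(125, 446) + (214 + L(6, -8))²) - 102812 = (1 + (214 - 5)²) - 102812 = (1 + 209²) - 102812 = (1 + 43681) - 102812 = 43682 - 102812 = -59130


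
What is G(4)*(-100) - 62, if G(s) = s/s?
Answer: -162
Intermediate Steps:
G(s) = 1
G(4)*(-100) - 62 = 1*(-100) - 62 = -100 - 62 = -162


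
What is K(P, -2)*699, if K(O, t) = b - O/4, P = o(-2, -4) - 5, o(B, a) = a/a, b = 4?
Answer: 3495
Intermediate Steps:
o(B, a) = 1
P = -4 (P = 1 - 5 = -4)
K(O, t) = 4 - O/4
K(P, -2)*699 = (4 - ¼*(-4))*699 = (4 + 1)*699 = 5*699 = 3495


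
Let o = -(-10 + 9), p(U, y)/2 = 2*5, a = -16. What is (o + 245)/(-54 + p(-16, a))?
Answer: -123/17 ≈ -7.2353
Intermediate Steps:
p(U, y) = 20 (p(U, y) = 2*(2*5) = 2*10 = 20)
o = 1 (o = -1*(-1) = 1)
(o + 245)/(-54 + p(-16, a)) = (1 + 245)/(-54 + 20) = 246/(-34) = 246*(-1/34) = -123/17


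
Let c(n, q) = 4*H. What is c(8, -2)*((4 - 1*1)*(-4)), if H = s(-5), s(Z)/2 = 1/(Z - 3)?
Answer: 12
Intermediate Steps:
s(Z) = 2/(-3 + Z) (s(Z) = 2/(Z - 3) = 2/(-3 + Z))
H = -1/4 (H = 2/(-3 - 5) = 2/(-8) = 2*(-1/8) = -1/4 ≈ -0.25000)
c(n, q) = -1 (c(n, q) = 4*(-1/4) = -1)
c(8, -2)*((4 - 1*1)*(-4)) = -(4 - 1*1)*(-4) = -(4 - 1)*(-4) = -3*(-4) = -1*(-12) = 12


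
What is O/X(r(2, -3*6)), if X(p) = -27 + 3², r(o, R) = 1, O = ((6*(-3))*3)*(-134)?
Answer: -402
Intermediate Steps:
O = 7236 (O = -18*3*(-134) = -54*(-134) = 7236)
X(p) = -18 (X(p) = -27 + 9 = -18)
O/X(r(2, -3*6)) = 7236/(-18) = 7236*(-1/18) = -402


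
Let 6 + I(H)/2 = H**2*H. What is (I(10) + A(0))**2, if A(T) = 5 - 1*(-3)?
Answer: 3984016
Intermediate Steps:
I(H) = -12 + 2*H**3 (I(H) = -12 + 2*(H**2*H) = -12 + 2*H**3)
A(T) = 8 (A(T) = 5 + 3 = 8)
(I(10) + A(0))**2 = ((-12 + 2*10**3) + 8)**2 = ((-12 + 2*1000) + 8)**2 = ((-12 + 2000) + 8)**2 = (1988 + 8)**2 = 1996**2 = 3984016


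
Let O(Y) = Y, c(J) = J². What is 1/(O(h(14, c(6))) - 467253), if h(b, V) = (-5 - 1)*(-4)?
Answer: -1/467229 ≈ -2.1403e-6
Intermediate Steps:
h(b, V) = 24 (h(b, V) = -6*(-4) = 24)
1/(O(h(14, c(6))) - 467253) = 1/(24 - 467253) = 1/(-467229) = -1/467229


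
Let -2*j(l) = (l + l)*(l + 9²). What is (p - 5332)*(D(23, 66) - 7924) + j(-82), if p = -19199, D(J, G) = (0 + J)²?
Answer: 181406663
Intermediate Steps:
D(J, G) = J²
j(l) = -l*(81 + l) (j(l) = -(l + l)*(l + 9²)/2 = -2*l*(l + 81)/2 = -2*l*(81 + l)/2 = -l*(81 + l))
(p - 5332)*(D(23, 66) - 7924) + j(-82) = (-19199 - 5332)*(23² - 7924) - 1*(-82)*(81 - 82) = -24531*(529 - 7924) - 1*(-82)*(-1) = -24531*(-7395) - 82 = 181406745 - 82 = 181406663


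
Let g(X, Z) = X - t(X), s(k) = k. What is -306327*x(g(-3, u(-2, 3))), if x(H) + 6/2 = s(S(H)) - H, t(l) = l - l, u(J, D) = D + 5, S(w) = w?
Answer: 918981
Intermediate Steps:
u(J, D) = 5 + D
t(l) = 0
g(X, Z) = X (g(X, Z) = X - 1*0 = X + 0 = X)
x(H) = -3 (x(H) = -3 + (H - H) = -3 + 0 = -3)
-306327*x(g(-3, u(-2, 3))) = -306327*(-3) = 918981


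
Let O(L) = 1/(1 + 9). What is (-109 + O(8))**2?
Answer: 1185921/100 ≈ 11859.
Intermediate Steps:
O(L) = 1/10
(-109 + O(8))**2 = (-109 + 1/10)**2 = (-1089/10)**2 = 1185921/100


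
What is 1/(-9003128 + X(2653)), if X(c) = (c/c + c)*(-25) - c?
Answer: -1/9072131 ≈ -1.1023e-7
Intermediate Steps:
X(c) = -25 - 26*c (X(c) = (1 + c)*(-25) - c = (-25 - 25*c) - c = -25 - 26*c)
1/(-9003128 + X(2653)) = 1/(-9003128 + (-25 - 26*2653)) = 1/(-9003128 + (-25 - 68978)) = 1/(-9003128 - 69003) = 1/(-9072131) = -1/9072131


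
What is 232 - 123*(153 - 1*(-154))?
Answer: -37529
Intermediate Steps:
232 - 123*(153 - 1*(-154)) = 232 - 123*(153 + 154) = 232 - 123*307 = 232 - 37761 = -37529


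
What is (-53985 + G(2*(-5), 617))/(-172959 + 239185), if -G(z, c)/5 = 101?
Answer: -27245/33113 ≈ -0.82279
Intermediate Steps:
G(z, c) = -505 (G(z, c) = -5*101 = -505)
(-53985 + G(2*(-5), 617))/(-172959 + 239185) = (-53985 - 505)/(-172959 + 239185) = -54490/66226 = -54490*1/66226 = -27245/33113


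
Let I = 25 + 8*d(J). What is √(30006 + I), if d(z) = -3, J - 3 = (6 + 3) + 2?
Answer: √30007 ≈ 173.23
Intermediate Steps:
J = 14 (J = 3 + ((6 + 3) + 2) = 3 + (9 + 2) = 3 + 11 = 14)
I = 1 (I = 25 + 8*(-3) = 25 - 24 = 1)
√(30006 + I) = √(30006 + 1) = √30007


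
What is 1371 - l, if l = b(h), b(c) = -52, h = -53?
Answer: 1423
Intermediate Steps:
l = -52
1371 - l = 1371 - 1*(-52) = 1371 + 52 = 1423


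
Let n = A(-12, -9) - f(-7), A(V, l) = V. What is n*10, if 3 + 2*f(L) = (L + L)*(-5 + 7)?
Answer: 35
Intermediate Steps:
f(L) = -3/2 + 2*L (f(L) = -3/2 + ((L + L)*(-5 + 7))/2 = -3/2 + ((2*L)*2)/2 = -3/2 + (4*L)/2 = -3/2 + 2*L)
n = 7/2 (n = -12 - (-3/2 + 2*(-7)) = -12 - (-3/2 - 14) = -12 - 1*(-31/2) = -12 + 31/2 = 7/2 ≈ 3.5000)
n*10 = (7/2)*10 = 35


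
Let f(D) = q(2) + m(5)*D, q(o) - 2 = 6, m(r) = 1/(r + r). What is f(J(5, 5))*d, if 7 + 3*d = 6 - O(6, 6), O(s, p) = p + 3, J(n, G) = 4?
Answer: -28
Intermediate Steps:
m(r) = 1/(2*r)
q(o) = 8 (q(o) = 2 + 6 = 8)
O(s, p) = 3 + p
f(D) = 8 + D/10 (f(D) = 8 + ((½)/5)*D = 8 + ((½)*(⅕))*D = 8 + D/10)
d = -10/3 (d = -7/3 + (6 - (3 + 6))/3 = -7/3 + (6 - 1*9)/3 = -7/3 + (6 - 9)/3 = -7/3 + (⅓)*(-3) = -7/3 - 1 = -10/3 ≈ -3.3333)
f(J(5, 5))*d = (8 + (⅒)*4)*(-10/3) = (8 + ⅖)*(-10/3) = (42/5)*(-10/3) = -28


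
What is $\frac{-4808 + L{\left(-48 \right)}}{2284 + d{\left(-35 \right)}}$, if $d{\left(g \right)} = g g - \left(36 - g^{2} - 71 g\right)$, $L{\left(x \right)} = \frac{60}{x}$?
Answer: $- \frac{19237}{8852} \approx -2.1732$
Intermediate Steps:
$d{\left(g \right)} = -36 + 2 g^{2} + 71 g$ ($d{\left(g \right)} = g^{2} + \left(-36 + g^{2} + 71 g\right) = -36 + 2 g^{2} + 71 g$)
$\frac{-4808 + L{\left(-48 \right)}}{2284 + d{\left(-35 \right)}} = \frac{-4808 + \frac{60}{-48}}{2284 + \left(-36 + 2 \left(-35\right)^{2} + 71 \left(-35\right)\right)} = \frac{-4808 + 60 \left(- \frac{1}{48}\right)}{2284 - 71} = \frac{-4808 - \frac{5}{4}}{2284 - 71} = - \frac{19237}{4 \left(2284 - 71\right)} = - \frac{19237}{4 \cdot 2213} = \left(- \frac{19237}{4}\right) \frac{1}{2213} = - \frac{19237}{8852}$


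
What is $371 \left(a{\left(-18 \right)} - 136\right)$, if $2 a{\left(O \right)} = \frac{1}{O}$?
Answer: $- \frac{1816787}{36} \approx -50466.0$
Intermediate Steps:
$a{\left(O \right)} = \frac{1}{2 O}$
$371 \left(a{\left(-18 \right)} - 136\right) = 371 \left(\frac{1}{2 \left(-18\right)} - 136\right) = 371 \left(\frac{1}{2} \left(- \frac{1}{18}\right) - 136\right) = 371 \left(- \frac{1}{36} - 136\right) = 371 \left(- \frac{4897}{36}\right) = - \frac{1816787}{36}$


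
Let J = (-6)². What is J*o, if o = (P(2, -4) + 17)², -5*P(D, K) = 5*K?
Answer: 15876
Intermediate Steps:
P(D, K) = -K
J = 36
o = 441 (o = (-1*(-4) + 17)² = (4 + 17)² = 21² = 441)
J*o = 36*441 = 15876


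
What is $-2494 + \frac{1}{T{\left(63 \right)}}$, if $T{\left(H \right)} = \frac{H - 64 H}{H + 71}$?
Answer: $- \frac{9898820}{3969} \approx -2494.0$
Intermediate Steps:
$T{\left(H \right)} = - \frac{63 H}{71 + H}$ ($T{\left(H \right)} = \frac{\left(-63\right) H}{71 + H} = - \frac{63 H}{71 + H}$)
$-2494 + \frac{1}{T{\left(63 \right)}} = -2494 + \frac{1}{\left(-63\right) 63 \frac{1}{71 + 63}} = -2494 + \frac{1}{\left(-63\right) 63 \cdot \frac{1}{134}} = -2494 + \frac{1}{- \frac{3969}{134}} = -2494 - \frac{134}{3969} = - \frac{9898820}{3969}$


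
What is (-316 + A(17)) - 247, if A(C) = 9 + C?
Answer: -537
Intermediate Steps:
(-316 + A(17)) - 247 = (-316 + (9 + 17)) - 247 = (-316 + 26) - 247 = -290 - 247 = -537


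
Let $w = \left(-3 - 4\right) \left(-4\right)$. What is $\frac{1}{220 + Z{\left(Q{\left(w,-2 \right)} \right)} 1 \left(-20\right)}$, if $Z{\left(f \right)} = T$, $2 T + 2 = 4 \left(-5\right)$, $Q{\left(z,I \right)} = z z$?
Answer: $\frac{1}{440} \approx 0.0022727$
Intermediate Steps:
$w = 28$ ($w = \left(-7\right) \left(-4\right) = 28$)
$Q{\left(z,I \right)} = z^{2}$
$T = -11$ ($T = -1 + \frac{4 \left(-5\right)}{2} = -1 + \frac{1}{2} \left(-20\right) = -1 - 10 = -11$)
$Z{\left(f \right)} = -11$
$\frac{1}{220 + Z{\left(Q{\left(w,-2 \right)} \right)} 1 \left(-20\right)} = \frac{1}{220 - 11 \cdot 1 \left(-20\right)} = \frac{1}{220 - -220} = \frac{1}{220 + 220} = \frac{1}{440}$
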